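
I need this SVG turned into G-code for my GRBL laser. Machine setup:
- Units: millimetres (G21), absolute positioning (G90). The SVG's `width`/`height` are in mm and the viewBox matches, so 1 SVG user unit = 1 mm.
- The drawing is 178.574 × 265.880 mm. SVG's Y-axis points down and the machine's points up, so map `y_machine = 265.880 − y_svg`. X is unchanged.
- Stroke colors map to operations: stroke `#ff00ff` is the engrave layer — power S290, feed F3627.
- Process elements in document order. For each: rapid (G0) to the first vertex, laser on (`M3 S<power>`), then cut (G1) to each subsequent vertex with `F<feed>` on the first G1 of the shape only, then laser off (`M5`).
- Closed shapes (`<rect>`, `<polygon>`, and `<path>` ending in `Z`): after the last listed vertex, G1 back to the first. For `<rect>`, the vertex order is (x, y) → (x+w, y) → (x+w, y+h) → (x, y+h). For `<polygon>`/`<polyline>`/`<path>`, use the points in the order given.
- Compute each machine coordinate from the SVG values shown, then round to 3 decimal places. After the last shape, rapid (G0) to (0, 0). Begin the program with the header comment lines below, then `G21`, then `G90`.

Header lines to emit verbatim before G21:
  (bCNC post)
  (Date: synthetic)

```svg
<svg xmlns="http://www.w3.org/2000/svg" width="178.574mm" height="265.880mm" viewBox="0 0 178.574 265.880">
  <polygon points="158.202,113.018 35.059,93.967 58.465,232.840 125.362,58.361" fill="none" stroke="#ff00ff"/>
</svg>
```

(bCNC post)
(Date: synthetic)
G21
G90
G0 X158.202 Y152.862
M3 S290
G1 X35.059 Y171.913 F3627
G1 X58.465 Y33.040
G1 X125.362 Y207.519
G1 X158.202 Y152.862
M5
G0 X0.000 Y0.000

1 u = 1 mm; y_m = 265.880 − y.

[1] `<polygon>` closed polygon, #ff00ff→engrave S290 F3627: (158.202,152.862) → (35.059,171.913) → (58.465,33.040) → (125.362,207.519) → (158.202,152.862) (closed)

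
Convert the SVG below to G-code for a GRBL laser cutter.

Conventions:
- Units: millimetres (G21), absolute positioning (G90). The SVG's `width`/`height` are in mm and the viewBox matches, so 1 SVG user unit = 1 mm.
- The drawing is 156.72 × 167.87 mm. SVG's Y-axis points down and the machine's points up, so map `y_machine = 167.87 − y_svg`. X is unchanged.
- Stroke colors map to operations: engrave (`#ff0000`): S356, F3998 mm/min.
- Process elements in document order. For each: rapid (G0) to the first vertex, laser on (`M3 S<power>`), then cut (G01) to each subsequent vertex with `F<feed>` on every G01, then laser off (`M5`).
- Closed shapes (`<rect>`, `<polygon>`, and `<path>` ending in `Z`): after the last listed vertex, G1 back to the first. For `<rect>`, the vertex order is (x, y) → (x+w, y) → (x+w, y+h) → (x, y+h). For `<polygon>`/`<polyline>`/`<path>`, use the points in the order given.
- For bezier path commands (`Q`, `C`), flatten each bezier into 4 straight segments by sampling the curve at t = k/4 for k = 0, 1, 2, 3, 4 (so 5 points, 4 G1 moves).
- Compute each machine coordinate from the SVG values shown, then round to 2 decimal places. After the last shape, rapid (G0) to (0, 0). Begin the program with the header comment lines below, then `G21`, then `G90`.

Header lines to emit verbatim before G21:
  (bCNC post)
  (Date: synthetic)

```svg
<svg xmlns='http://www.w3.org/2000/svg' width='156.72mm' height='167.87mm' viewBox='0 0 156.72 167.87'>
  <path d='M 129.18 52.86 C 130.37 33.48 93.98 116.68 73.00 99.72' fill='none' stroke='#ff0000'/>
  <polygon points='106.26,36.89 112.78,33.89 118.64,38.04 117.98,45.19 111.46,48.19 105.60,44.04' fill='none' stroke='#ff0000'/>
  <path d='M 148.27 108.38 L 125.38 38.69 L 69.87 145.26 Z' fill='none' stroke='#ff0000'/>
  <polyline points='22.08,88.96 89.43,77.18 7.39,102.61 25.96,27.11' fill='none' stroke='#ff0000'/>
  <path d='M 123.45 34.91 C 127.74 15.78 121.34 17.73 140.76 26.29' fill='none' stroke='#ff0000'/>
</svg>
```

(bCNC post)
(Date: synthetic)
G21
G90
G0 X129.18 Y115.01
M3 S356
G01 X123.85 Y113.48 F3998
G01 X109.40 Y92.49 F3998
G01 X90.80 Y71.04 F3998
G01 X73.00 Y68.15 F3998
M5
G0 X106.26 Y130.98
M3 S356
G01 X112.78 Y133.98 F3998
G01 X118.64 Y129.83 F3998
G01 X117.98 Y122.68 F3998
G01 X111.46 Y119.68 F3998
G01 X105.60 Y123.83 F3998
G01 X106.26 Y130.98 F3998
M5
G0 X148.27 Y59.49
M3 S356
G01 X125.38 Y129.18 F3998
G01 X69.87 Y22.61 F3998
G01 X148.27 Y59.49 F3998
M5
G0 X22.08 Y78.91
M3 S356
G01 X89.43 Y90.69 F3998
G01 X7.39 Y65.26 F3998
G01 X25.96 Y140.76 F3998
M5
G0 X123.45 Y132.96
M3 S356
G01 X125.23 Y143.58 F3998
G01 X126.43 Y147.65 F3998
G01 X130.47 Y146.53 F3998
G01 X140.76 Y141.58 F3998
M5
G0 X0.00 Y0.00

Since the viewBox matches the mm dimensions, user units are millimetres directly. The only transform is the Y-flip y_m = 167.87 − y_svg.

Shape 1 is a cubic bezier drawn with `<path>`. Its stroke #ff0000 means engrave at S356, F3998. After flipping Y the toolpath is (129.18,115.01) → (123.85,113.48) → (109.40,92.49) → (90.80,71.04) → (73.00,68.15).

Shape 2 is a regular polygon drawn with `<polygon>`. Its stroke #ff0000 means engrave at S356, F3998. After flipping Y the toolpath is (106.26,130.98) → (112.78,133.98) → (118.64,129.83) → (117.98,122.68) → (111.46,119.68) → (105.60,123.83) → (106.26,130.98), returning to the start.

Shape 3 is a closed polygon drawn with `<path>`. Its stroke #ff0000 means engrave at S356, F3998. After flipping Y the toolpath is (148.27,59.49) → (125.38,129.18) → (69.87,22.61) → (148.27,59.49), returning to the start.

Shape 4 is a open polyline drawn with `<polyline>`. Its stroke #ff0000 means engrave at S356, F3998. After flipping Y the toolpath is (22.08,78.91) → (89.43,90.69) → (7.39,65.26) → (25.96,140.76).

Shape 5 is a cubic bezier drawn with `<path>`. Its stroke #ff0000 means engrave at S356, F3998. After flipping Y the toolpath is (123.45,132.96) → (125.23,143.58) → (126.43,147.65) → (130.47,146.53) → (140.76,141.58).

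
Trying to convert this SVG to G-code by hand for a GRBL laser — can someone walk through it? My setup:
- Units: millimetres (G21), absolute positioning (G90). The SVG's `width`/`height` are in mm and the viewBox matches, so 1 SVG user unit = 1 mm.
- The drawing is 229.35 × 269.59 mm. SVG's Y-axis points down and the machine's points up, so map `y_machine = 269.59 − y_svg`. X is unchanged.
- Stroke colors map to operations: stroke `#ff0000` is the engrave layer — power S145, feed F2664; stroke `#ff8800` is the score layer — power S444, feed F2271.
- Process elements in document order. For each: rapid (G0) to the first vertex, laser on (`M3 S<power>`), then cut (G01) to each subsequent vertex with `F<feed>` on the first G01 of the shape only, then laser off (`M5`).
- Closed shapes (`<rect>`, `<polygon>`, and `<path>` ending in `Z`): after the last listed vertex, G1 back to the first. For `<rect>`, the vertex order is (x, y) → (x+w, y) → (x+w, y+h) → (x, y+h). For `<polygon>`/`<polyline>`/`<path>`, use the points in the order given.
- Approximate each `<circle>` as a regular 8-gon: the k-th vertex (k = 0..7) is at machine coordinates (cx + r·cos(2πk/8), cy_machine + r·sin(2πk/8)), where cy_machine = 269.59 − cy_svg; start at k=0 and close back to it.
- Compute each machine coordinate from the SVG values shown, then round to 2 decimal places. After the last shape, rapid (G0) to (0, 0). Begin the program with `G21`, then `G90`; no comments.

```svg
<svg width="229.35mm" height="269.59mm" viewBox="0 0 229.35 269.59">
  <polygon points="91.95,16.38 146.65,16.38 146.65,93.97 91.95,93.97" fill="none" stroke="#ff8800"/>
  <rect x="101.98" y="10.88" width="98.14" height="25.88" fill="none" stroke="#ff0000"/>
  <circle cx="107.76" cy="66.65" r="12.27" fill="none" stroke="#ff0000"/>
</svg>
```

G21
G90
G0 X91.95 Y253.21
M3 S444
G01 X146.65 Y253.21 F2271
G01 X146.65 Y175.62
G01 X91.95 Y175.62
G01 X91.95 Y253.21
M5
G0 X101.98 Y258.71
M3 S145
G01 X200.12 Y258.71 F2664
G01 X200.12 Y232.83
G01 X101.98 Y232.83
G01 X101.98 Y258.71
M5
G0 X120.03 Y202.94
M3 S145
G01 X116.44 Y211.62 F2664
G01 X107.76 Y215.21
G01 X99.08 Y211.62
G01 X95.49 Y202.94
G01 X99.08 Y194.26
G01 X107.76 Y190.67
G01 X116.44 Y194.26
G01 X120.03 Y202.94
M5
G0 X0.00 Y0.00

1 u = 1 mm; y_m = 269.59 − y.

[1] `<polygon>` rectangle, #ff8800→score S444 F2271: (91.95,253.21) → (146.65,253.21) → (146.65,175.62) → (91.95,175.62) → (91.95,253.21) (closed)

[2] `<rect>` rectangle, #ff0000→engrave S145 F2664: (101.98,258.71) → (200.12,258.71) → (200.12,232.83) → (101.98,232.83) → (101.98,258.71) (closed)

[3] `<circle>` circle, #ff0000→engrave S145 F2664: (120.03,202.94) → (116.44,211.62) → (107.76,215.21) → (99.08,211.62) → (95.49,202.94) → (99.08,194.26) → (107.76,190.67) → (116.44,194.26) → (120.03,202.94) (closed)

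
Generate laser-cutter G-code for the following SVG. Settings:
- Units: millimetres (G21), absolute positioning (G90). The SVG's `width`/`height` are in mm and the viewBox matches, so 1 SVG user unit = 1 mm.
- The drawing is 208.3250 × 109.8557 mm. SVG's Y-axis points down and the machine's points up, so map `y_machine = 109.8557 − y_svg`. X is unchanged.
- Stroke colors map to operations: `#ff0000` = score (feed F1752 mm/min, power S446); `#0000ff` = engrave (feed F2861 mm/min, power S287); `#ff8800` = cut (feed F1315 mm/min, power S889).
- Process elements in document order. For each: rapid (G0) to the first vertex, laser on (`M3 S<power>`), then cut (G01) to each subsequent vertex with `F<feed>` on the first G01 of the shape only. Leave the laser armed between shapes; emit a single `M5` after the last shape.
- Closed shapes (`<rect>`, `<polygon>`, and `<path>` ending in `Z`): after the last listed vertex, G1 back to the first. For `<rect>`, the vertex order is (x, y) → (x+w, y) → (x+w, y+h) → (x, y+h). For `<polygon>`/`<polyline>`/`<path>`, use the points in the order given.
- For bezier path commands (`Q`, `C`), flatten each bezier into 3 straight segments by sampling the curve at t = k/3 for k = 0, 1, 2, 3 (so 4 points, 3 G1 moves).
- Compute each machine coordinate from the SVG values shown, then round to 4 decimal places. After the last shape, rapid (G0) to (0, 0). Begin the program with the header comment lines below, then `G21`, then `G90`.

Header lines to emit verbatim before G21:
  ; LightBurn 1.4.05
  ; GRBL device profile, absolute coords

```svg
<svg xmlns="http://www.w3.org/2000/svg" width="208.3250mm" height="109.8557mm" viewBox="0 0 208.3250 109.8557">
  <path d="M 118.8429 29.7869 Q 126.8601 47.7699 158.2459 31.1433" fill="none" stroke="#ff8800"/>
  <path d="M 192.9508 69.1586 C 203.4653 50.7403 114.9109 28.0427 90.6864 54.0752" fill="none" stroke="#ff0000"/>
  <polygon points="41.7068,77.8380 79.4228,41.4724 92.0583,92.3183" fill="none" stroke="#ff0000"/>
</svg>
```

Since the viewBox matches the mm dimensions, user units are millimetres directly. The only transform is the Y-flip y_m = 109.8557 − y_svg.

Shape 1 is a quadratic bezier drawn with `<path>`. Its stroke #ff8800 means cut at S889, F1315. After flipping Y the toolpath is (118.8429,80.0688) → (126.7842,71.9256) → (139.9185,71.4735) → (158.2459,78.7124).

Shape 2 is a cubic bezier drawn with `<path>`. Its stroke #ff0000 means score at S446, F1752. After flipping Y the toolpath is (192.9508,40.6971) → (176.4941,58.5785) → (130.3024,67.5329) → (90.6864,55.7805).

Shape 3 is a regular polygon drawn with `<polygon>`. Its stroke #ff0000 means score at S446, F1752. After flipping Y the toolpath is (41.7068,32.0177) → (79.4228,68.3833) → (92.0583,17.5374) → (41.7068,32.0177), returning to the start.

; LightBurn 1.4.05
; GRBL device profile, absolute coords
G21
G90
G0 X118.8429 Y80.0688
M3 S889
G01 X126.7842 Y71.9256 F1315
G01 X139.9185 Y71.4735
G01 X158.2459 Y78.7124
G0 X192.9508 Y40.6971
M3 S446
G01 X176.4941 Y58.5785 F1752
G01 X130.3024 Y67.5329
G01 X90.6864 Y55.7805
G0 X41.7068 Y32.0177
M3 S446
G01 X79.4228 Y68.3833 F1752
G01 X92.0583 Y17.5374
G01 X41.7068 Y32.0177
M5
G0 X0.0000 Y0.0000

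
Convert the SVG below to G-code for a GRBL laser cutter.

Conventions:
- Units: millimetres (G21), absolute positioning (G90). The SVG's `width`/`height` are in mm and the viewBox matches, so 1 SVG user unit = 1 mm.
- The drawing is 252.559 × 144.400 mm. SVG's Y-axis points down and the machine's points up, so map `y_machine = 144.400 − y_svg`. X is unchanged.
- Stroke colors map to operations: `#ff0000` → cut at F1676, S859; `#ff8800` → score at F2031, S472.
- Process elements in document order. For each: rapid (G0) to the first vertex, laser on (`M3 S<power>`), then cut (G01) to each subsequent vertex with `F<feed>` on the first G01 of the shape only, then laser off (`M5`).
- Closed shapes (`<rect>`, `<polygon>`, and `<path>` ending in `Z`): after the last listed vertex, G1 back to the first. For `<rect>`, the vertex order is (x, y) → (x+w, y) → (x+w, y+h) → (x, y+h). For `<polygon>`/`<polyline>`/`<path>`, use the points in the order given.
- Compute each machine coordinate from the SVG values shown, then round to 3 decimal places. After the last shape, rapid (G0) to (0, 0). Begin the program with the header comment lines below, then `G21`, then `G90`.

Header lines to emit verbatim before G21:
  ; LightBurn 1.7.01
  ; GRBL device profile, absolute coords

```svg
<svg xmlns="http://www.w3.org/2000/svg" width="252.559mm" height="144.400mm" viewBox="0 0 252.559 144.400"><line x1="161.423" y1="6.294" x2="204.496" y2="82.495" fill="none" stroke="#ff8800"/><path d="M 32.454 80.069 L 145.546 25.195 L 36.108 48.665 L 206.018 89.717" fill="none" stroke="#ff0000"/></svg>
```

1 u = 1 mm; y_m = 144.400 − y.

[1] `<line>` line segment, #ff8800→score S472 F2031: (161.423,138.106) → (204.496,61.905)

[2] `<path>` open polyline, #ff0000→cut S859 F1676: (32.454,64.331) → (145.546,119.205) → (36.108,95.735) → (206.018,54.683)

; LightBurn 1.7.01
; GRBL device profile, absolute coords
G21
G90
G0 X161.423 Y138.106
M3 S472
G01 X204.496 Y61.905 F2031
M5
G0 X32.454 Y64.331
M3 S859
G01 X145.546 Y119.205 F1676
G01 X36.108 Y95.735
G01 X206.018 Y54.683
M5
G0 X0.000 Y0.000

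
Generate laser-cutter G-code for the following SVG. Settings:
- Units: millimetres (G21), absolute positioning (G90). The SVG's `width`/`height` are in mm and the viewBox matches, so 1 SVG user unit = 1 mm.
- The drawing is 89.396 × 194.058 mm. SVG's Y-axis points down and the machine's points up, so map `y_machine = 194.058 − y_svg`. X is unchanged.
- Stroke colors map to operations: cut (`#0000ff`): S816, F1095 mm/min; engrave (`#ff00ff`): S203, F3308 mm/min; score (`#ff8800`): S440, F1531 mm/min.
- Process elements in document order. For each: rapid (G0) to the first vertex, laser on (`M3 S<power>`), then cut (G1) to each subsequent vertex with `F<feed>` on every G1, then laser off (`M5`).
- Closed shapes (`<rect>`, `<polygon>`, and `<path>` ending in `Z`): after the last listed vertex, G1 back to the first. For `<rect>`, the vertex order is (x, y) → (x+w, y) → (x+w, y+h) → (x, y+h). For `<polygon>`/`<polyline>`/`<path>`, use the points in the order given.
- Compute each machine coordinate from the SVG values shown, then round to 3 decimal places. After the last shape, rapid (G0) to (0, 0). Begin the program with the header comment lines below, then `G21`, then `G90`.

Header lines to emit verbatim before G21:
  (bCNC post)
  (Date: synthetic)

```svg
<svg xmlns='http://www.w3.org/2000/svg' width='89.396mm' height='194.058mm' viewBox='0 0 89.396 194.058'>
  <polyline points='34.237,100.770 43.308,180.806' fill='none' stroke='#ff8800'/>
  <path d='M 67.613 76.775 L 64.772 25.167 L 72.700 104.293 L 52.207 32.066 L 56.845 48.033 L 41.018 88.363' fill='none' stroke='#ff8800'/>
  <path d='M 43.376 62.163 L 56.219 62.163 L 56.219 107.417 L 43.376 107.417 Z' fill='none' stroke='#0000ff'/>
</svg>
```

(bCNC post)
(Date: synthetic)
G21
G90
G0 X34.237 Y93.288
M3 S440
G1 X43.308 Y13.252 F1531
M5
G0 X67.613 Y117.283
M3 S440
G1 X64.772 Y168.891 F1531
G1 X72.700 Y89.765 F1531
G1 X52.207 Y161.992 F1531
G1 X56.845 Y146.025 F1531
G1 X41.018 Y105.695 F1531
M5
G0 X43.376 Y131.895
M3 S816
G1 X56.219 Y131.895 F1095
G1 X56.219 Y86.641 F1095
G1 X43.376 Y86.641 F1095
G1 X43.376 Y131.895 F1095
M5
G0 X0.000 Y0.000

viewBox `0 0 89.396 194.058` with mm width/height → 1 unit = 1 mm. Flip: y_m = 194.058 − y_svg.

**Shape 1** — `<polyline>` line segment, stroke `#ff8800` → score (S440, F1531). Machine vertices: (34.237,93.288) → (43.308,13.252). Open path.

**Shape 2** — `<path>` open polyline, stroke `#ff8800` → score (S440, F1531). Machine vertices: (67.613,117.283) → (64.772,168.891) → (72.700,89.765) → (52.207,161.992) → (56.845,146.025) → (41.018,105.695). Open path.

**Shape 3** — `<path>` rectangle, stroke `#0000ff` → cut (S816, F1095). Machine vertices: (43.376,131.895) → (56.219,131.895) → (56.219,86.641) → (43.376,86.641) → (43.376,131.895). Closed: final G1 returns to the first vertex.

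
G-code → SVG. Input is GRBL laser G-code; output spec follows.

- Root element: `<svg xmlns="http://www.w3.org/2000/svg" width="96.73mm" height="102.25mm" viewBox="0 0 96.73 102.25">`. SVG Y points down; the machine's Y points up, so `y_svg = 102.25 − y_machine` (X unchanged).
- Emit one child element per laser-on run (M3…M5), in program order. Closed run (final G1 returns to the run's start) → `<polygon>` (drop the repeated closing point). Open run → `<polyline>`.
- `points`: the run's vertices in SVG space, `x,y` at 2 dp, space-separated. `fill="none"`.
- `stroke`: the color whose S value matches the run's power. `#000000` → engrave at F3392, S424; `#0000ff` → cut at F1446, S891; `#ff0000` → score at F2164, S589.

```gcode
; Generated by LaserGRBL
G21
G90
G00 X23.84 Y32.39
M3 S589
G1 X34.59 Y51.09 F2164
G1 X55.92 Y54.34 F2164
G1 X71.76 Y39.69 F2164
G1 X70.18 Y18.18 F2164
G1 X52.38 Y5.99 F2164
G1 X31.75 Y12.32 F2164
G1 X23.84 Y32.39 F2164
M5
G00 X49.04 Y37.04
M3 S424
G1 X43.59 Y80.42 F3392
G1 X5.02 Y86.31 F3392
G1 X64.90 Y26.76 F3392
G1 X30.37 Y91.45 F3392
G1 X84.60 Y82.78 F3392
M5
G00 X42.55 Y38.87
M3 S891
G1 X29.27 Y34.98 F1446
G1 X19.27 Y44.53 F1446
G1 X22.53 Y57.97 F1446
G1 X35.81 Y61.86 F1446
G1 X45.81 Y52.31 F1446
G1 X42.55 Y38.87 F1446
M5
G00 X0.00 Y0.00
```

Each laser-on run becomes one SVG element. Flip Y back into SVG space with y_svg = 102.25 − y_machine.

Run 1: S589 ⇒ score layer `#ff0000`. The run returns to its start, so emit a `<polygon>` with points (Y-flipped): 23.84,69.86 34.59,51.16 55.92,47.91 71.76,62.56 70.18,84.07 52.38,96.26 31.75,89.93.

Run 2: S424 ⇒ engrave layer `#000000`. The run is open, so emit a `<polyline>` with points (Y-flipped): 49.04,65.21 43.59,21.83 5.02,15.94 64.90,75.49 30.37,10.80 84.60,19.47.

Run 3: S891 ⇒ cut layer `#0000ff`. The run returns to its start, so emit a `<polygon>` with points (Y-flipped): 42.55,63.38 29.27,67.27 19.27,57.72 22.53,44.28 35.81,40.39 45.81,49.94.

<svg xmlns="http://www.w3.org/2000/svg" width="96.73mm" height="102.25mm" viewBox="0 0 96.73 102.25">
  <polygon points="23.84,69.86 34.59,51.16 55.92,47.91 71.76,62.56 70.18,84.07 52.38,96.26 31.75,89.93" fill="none" stroke="#ff0000"/>
  <polyline points="49.04,65.21 43.59,21.83 5.02,15.94 64.90,75.49 30.37,10.80 84.60,19.47" fill="none" stroke="#000000"/>
  <polygon points="42.55,63.38 29.27,67.27 19.27,57.72 22.53,44.28 35.81,40.39 45.81,49.94" fill="none" stroke="#0000ff"/>
</svg>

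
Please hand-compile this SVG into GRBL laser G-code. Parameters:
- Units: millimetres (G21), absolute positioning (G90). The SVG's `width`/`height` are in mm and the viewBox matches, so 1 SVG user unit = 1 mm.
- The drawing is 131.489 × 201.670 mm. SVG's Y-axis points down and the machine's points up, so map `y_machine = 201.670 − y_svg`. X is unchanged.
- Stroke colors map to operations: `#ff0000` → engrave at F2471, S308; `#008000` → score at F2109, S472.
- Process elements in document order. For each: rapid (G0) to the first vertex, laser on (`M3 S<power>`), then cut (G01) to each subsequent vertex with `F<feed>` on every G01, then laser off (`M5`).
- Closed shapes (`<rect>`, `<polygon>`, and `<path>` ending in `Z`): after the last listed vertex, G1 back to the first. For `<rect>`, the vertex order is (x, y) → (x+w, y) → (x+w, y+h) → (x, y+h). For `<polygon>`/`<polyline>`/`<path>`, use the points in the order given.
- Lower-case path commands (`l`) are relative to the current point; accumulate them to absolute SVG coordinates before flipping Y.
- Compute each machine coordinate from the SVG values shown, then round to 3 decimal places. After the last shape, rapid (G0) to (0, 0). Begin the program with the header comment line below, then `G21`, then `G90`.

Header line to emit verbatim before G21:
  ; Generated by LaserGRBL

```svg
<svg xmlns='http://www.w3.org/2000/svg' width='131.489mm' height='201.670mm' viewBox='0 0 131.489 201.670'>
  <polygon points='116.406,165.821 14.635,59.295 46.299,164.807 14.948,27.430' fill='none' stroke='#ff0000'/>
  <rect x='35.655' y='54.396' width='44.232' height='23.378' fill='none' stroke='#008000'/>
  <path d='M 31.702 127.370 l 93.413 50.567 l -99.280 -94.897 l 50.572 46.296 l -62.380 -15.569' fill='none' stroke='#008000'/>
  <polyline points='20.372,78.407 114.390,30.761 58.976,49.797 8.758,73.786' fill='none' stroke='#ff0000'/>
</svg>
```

Since the viewBox matches the mm dimensions, user units are millimetres directly. The only transform is the Y-flip y_m = 201.670 − y_svg.

Shape 1 is a closed polygon drawn with `<polygon>`. Its stroke #ff0000 means engrave at S308, F2471. After flipping Y the toolpath is (116.406,35.849) → (14.635,142.375) → (46.299,36.863) → (14.948,174.240) → (116.406,35.849), returning to the start.

Shape 2 is a rectangle drawn with `<rect>`. Its stroke #008000 means score at S472, F2109. After flipping Y the toolpath is (35.655,147.274) → (79.887,147.274) → (79.887,123.896) → (35.655,123.896) → (35.655,147.274), returning to the start.

Shape 3 is a open polyline drawn with `<path>`. Its stroke #008000 means score at S472, F2109. After flipping Y the toolpath is (31.702,74.300) → (125.115,23.733) → (25.835,118.630) → (76.407,72.334) → (14.027,87.903).

Shape 4 is a open polyline drawn with `<polyline>`. Its stroke #ff0000 means engrave at S308, F2471. After flipping Y the toolpath is (20.372,123.263) → (114.390,170.909) → (58.976,151.873) → (8.758,127.884).

; Generated by LaserGRBL
G21
G90
G0 X116.406 Y35.849
M3 S308
G01 X14.635 Y142.375 F2471
G01 X46.299 Y36.863 F2471
G01 X14.948 Y174.240 F2471
G01 X116.406 Y35.849 F2471
M5
G0 X35.655 Y147.274
M3 S472
G01 X79.887 Y147.274 F2109
G01 X79.887 Y123.896 F2109
G01 X35.655 Y123.896 F2109
G01 X35.655 Y147.274 F2109
M5
G0 X31.702 Y74.300
M3 S472
G01 X125.115 Y23.733 F2109
G01 X25.835 Y118.630 F2109
G01 X76.407 Y72.334 F2109
G01 X14.027 Y87.903 F2109
M5
G0 X20.372 Y123.263
M3 S308
G01 X114.390 Y170.909 F2471
G01 X58.976 Y151.873 F2471
G01 X8.758 Y127.884 F2471
M5
G0 X0.000 Y0.000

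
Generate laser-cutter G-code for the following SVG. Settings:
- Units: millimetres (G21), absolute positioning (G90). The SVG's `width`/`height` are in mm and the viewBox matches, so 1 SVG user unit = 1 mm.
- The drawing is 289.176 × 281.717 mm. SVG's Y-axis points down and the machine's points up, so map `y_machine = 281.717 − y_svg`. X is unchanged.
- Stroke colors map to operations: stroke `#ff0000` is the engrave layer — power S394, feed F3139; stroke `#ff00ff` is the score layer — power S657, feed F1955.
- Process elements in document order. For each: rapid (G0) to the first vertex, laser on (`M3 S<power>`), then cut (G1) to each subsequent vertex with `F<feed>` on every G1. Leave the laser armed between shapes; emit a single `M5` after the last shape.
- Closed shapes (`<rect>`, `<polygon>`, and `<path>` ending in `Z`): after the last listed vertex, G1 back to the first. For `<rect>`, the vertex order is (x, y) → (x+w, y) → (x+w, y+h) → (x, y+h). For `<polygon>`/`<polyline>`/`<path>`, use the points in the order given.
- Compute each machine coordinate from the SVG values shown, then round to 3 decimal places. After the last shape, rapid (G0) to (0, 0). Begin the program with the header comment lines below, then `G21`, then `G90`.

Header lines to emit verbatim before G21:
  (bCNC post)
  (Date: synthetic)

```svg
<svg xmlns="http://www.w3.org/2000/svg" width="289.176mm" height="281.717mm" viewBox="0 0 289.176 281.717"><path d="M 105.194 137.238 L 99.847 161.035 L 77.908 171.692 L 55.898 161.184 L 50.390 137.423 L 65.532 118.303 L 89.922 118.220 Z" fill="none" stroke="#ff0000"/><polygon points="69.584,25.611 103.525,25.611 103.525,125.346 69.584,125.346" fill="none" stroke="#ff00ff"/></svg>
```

(bCNC post)
(Date: synthetic)
G21
G90
G0 X105.194 Y144.479
M3 S394
G1 X99.847 Y120.682 F3139
G1 X77.908 Y110.025 F3139
G1 X55.898 Y120.533 F3139
G1 X50.390 Y144.294 F3139
G1 X65.532 Y163.414 F3139
G1 X89.922 Y163.497 F3139
G1 X105.194 Y144.479 F3139
G0 X69.584 Y256.106
M3 S657
G1 X103.525 Y256.106 F1955
G1 X103.525 Y156.371 F1955
G1 X69.584 Y156.371 F1955
G1 X69.584 Y256.106 F1955
M5
G0 X0.000 Y0.000

Since the viewBox matches the mm dimensions, user units are millimetres directly. The only transform is the Y-flip y_m = 281.717 − y_svg.

Shape 1 is a regular polygon drawn with `<path>`. Its stroke #ff0000 means engrave at S394, F3139. After flipping Y the toolpath is (105.194,144.479) → (99.847,120.682) → (77.908,110.025) → (55.898,120.533) → (50.390,144.294) → (65.532,163.414) → (89.922,163.497) → (105.194,144.479), returning to the start.

Shape 2 is a rectangle drawn with `<polygon>`. Its stroke #ff00ff means score at S657, F1955. After flipping Y the toolpath is (69.584,256.106) → (103.525,256.106) → (103.525,156.371) → (69.584,156.371) → (69.584,256.106), returning to the start.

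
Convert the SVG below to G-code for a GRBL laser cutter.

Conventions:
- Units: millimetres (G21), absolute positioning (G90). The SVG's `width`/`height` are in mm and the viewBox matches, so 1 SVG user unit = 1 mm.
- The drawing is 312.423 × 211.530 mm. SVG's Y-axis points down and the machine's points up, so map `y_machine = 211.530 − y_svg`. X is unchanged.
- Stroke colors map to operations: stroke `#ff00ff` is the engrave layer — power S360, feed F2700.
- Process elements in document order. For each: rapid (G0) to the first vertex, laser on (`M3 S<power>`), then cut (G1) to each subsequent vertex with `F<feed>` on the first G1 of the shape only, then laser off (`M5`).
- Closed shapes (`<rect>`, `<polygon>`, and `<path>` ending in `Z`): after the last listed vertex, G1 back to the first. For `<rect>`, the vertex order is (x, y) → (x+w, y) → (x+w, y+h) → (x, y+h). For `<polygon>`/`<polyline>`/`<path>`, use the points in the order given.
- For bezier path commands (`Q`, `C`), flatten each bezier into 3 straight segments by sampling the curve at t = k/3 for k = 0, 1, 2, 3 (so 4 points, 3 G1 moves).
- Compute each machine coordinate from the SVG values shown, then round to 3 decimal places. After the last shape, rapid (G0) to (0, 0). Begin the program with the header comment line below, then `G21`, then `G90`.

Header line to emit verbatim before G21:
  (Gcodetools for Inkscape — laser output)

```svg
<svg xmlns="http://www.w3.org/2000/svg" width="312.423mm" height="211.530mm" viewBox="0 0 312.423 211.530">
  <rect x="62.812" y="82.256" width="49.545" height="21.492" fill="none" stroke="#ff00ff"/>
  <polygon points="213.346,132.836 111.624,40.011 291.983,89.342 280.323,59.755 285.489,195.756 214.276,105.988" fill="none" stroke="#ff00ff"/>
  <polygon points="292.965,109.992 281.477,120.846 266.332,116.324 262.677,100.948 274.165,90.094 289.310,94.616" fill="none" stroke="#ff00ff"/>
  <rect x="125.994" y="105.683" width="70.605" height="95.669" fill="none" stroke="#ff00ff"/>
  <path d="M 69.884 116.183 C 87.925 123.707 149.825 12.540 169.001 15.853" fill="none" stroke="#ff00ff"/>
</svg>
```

1 u = 1 mm; y_m = 211.530 − y.

[1] `<rect>` rectangle, #ff00ff→engrave S360 F2700: (62.812,129.274) → (112.357,129.274) → (112.357,107.782) → (62.812,107.782) → (62.812,129.274) (closed)

[2] `<polygon>` closed polygon, #ff00ff→engrave S360 F2700: (213.346,78.694) → (111.624,171.519) → (291.983,122.188) → (280.323,151.775) → (285.489,15.774) → (214.276,105.542) → (213.346,78.694) (closed)

[3] `<polygon>` regular polygon, #ff00ff→engrave S360 F2700: (292.965,101.538) → (281.477,90.684) → (266.332,95.206) → (262.677,110.582) → (274.165,121.436) → (289.310,116.914) → (292.965,101.538) (closed)

[4] `<rect>` rectangle, #ff00ff→engrave S360 F2700: (125.994,105.847) → (196.599,105.847) → (196.599,10.178) → (125.994,10.178) → (125.994,105.847) (closed)

[5] `<path>` cubic bezier, #ff00ff→engrave S360 F2700: (69.884,95.347) → (99.338,118.751) → (138.790,169.466) → (169.001,195.677)

(Gcodetools for Inkscape — laser output)
G21
G90
G0 X62.812 Y129.274
M3 S360
G1 X112.357 Y129.274 F2700
G1 X112.357 Y107.782
G1 X62.812 Y107.782
G1 X62.812 Y129.274
M5
G0 X213.346 Y78.694
M3 S360
G1 X111.624 Y171.519 F2700
G1 X291.983 Y122.188
G1 X280.323 Y151.775
G1 X285.489 Y15.774
G1 X214.276 Y105.542
G1 X213.346 Y78.694
M5
G0 X292.965 Y101.538
M3 S360
G1 X281.477 Y90.684 F2700
G1 X266.332 Y95.206
G1 X262.677 Y110.582
G1 X274.165 Y121.436
G1 X289.310 Y116.914
G1 X292.965 Y101.538
M5
G0 X125.994 Y105.847
M3 S360
G1 X196.599 Y105.847 F2700
G1 X196.599 Y10.178
G1 X125.994 Y10.178
G1 X125.994 Y105.847
M5
G0 X69.884 Y95.347
M3 S360
G1 X99.338 Y118.751 F2700
G1 X138.790 Y169.466
G1 X169.001 Y195.677
M5
G0 X0.000 Y0.000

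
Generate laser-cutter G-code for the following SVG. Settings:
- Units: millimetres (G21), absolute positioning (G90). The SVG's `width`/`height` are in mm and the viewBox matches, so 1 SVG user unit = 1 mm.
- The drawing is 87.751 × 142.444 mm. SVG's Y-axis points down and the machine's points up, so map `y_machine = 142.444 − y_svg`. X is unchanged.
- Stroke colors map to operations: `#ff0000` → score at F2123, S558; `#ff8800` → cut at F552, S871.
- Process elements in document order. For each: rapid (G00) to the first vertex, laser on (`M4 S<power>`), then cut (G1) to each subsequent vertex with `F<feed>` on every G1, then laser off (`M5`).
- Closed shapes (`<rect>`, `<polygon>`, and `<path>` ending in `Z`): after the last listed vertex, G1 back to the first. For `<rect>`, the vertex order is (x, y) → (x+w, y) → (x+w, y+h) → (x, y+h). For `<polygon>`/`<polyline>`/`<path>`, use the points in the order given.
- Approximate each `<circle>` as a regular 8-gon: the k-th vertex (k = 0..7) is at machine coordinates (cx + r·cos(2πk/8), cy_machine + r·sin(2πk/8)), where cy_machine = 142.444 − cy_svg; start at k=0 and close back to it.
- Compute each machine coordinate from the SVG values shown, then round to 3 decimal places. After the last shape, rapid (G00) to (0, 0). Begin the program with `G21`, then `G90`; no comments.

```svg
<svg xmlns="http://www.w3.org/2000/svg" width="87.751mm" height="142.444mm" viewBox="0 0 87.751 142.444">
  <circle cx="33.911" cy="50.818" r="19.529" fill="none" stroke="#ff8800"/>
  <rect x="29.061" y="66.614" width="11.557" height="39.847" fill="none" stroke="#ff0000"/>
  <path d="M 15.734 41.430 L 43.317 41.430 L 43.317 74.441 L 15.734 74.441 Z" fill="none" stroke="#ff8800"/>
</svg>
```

G21
G90
G00 X53.440 Y91.626
M4 S871
G1 X47.720 Y105.435 F552
G1 X33.911 Y111.155 F552
G1 X20.102 Y105.435 F552
G1 X14.382 Y91.626 F552
G1 X20.102 Y77.817 F552
G1 X33.911 Y72.097 F552
G1 X47.720 Y77.817 F552
G1 X53.440 Y91.626 F552
M5
G00 X29.061 Y75.830
M4 S558
G1 X40.618 Y75.830 F2123
G1 X40.618 Y35.983 F2123
G1 X29.061 Y35.983 F2123
G1 X29.061 Y75.830 F2123
M5
G00 X15.734 Y101.014
M4 S871
G1 X43.317 Y101.014 F552
G1 X43.317 Y68.003 F552
G1 X15.734 Y68.003 F552
G1 X15.734 Y101.014 F552
M5
G00 X0.000 Y0.000

viewBox `0 0 87.751 142.444` with mm width/height → 1 unit = 1 mm. Flip: y_m = 142.444 − y_svg.

**Shape 1** — `<circle>` circle, stroke `#ff8800` → cut (S871, F552). Machine vertices: (53.440,91.626) → (47.720,105.435) → (33.911,111.155) → (20.102,105.435) → (14.382,91.626) → (20.102,77.817) → (33.911,72.097) → (47.720,77.817) → (53.440,91.626). Closed: final G1 returns to the first vertex.

**Shape 2** — `<rect>` rectangle, stroke `#ff0000` → score (S558, F2123). Machine vertices: (29.061,75.830) → (40.618,75.830) → (40.618,35.983) → (29.061,35.983) → (29.061,75.830). Closed: final G1 returns to the first vertex.

**Shape 3** — `<path>` rectangle, stroke `#ff8800` → cut (S871, F552). Machine vertices: (15.734,101.014) → (43.317,101.014) → (43.317,68.003) → (15.734,68.003) → (15.734,101.014). Closed: final G1 returns to the first vertex.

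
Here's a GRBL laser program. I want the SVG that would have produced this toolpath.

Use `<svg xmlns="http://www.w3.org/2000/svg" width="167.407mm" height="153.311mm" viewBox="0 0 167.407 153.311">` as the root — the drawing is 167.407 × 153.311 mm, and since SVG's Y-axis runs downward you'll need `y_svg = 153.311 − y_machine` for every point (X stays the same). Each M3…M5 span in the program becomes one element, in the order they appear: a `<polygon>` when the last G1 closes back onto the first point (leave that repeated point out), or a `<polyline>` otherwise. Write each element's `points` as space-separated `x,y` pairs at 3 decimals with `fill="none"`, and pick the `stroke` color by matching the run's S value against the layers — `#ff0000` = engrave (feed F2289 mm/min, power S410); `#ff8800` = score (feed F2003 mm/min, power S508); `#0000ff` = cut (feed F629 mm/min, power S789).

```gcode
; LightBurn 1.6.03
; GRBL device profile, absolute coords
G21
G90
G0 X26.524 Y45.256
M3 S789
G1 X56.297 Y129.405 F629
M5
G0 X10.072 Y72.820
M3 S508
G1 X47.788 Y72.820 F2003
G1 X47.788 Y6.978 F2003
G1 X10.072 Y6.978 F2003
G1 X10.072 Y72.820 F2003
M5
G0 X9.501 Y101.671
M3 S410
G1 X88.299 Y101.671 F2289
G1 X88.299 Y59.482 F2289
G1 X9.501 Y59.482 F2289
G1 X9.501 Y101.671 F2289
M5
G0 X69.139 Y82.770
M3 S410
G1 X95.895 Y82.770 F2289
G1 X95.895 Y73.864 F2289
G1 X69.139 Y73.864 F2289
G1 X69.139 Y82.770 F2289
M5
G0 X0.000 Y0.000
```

Each laser-on run becomes one SVG element. Flip Y back into SVG space with y_svg = 153.311 − y_machine.

Run 1: power S789 maps to stroke `#0000ff` (cut). The run is open, so emit a `<polyline>` with points (Y-flipped): 26.524,108.055 56.297,23.906.

Run 2: S508 ⇒ score layer `#ff8800`. The run returns to its start, so emit a `<polygon>` with points (Y-flipped): 10.072,80.491 47.788,80.491 47.788,146.333 10.072,146.333.

Run 3: S410 ⇒ engrave layer `#ff0000`. The run returns to its start, so emit a `<polygon>` with points (Y-flipped): 9.501,51.640 88.299,51.640 88.299,93.829 9.501,93.829.

Run 4: S410 ⇒ engrave layer `#ff0000`. The run returns to its start, so emit a `<polygon>` with points (Y-flipped): 69.139,70.541 95.895,70.541 95.895,79.447 69.139,79.447.

<svg xmlns="http://www.w3.org/2000/svg" width="167.407mm" height="153.311mm" viewBox="0 0 167.407 153.311">
  <polyline points="26.524,108.055 56.297,23.906" fill="none" stroke="#0000ff"/>
  <polygon points="10.072,80.491 47.788,80.491 47.788,146.333 10.072,146.333" fill="none" stroke="#ff8800"/>
  <polygon points="9.501,51.640 88.299,51.640 88.299,93.829 9.501,93.829" fill="none" stroke="#ff0000"/>
  <polygon points="69.139,70.541 95.895,70.541 95.895,79.447 69.139,79.447" fill="none" stroke="#ff0000"/>
</svg>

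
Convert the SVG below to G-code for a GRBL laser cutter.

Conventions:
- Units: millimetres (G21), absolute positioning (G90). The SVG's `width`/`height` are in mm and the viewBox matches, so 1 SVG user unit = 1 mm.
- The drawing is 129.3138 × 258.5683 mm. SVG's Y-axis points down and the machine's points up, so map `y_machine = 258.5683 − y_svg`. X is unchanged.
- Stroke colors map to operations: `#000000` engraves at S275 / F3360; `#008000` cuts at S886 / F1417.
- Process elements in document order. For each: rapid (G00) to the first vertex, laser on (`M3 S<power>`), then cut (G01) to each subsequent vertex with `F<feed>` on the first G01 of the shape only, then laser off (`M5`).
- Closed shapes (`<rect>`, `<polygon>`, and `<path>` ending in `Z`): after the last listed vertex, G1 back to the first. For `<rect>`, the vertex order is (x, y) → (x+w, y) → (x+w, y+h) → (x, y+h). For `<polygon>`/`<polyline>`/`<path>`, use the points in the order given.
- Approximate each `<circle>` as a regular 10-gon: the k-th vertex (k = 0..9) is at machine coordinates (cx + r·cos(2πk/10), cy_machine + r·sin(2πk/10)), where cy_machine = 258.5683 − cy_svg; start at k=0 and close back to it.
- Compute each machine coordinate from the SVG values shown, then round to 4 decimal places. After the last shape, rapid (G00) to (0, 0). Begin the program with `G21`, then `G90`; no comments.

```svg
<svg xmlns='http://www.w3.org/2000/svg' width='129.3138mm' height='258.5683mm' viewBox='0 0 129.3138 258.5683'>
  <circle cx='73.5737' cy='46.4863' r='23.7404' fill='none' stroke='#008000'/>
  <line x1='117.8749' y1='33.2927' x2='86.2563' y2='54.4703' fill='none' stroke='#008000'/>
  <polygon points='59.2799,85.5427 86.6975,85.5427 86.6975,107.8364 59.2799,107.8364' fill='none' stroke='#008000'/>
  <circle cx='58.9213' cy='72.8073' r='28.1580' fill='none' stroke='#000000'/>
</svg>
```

G21
G90
G00 X97.3141 Y212.0820
M3 S886
G01 X92.7801 Y226.0363 F1417
G01 X80.9099 Y234.6605
G01 X66.2375 Y234.6605
G01 X54.3673 Y226.0363
G01 X49.8333 Y212.0820
G01 X54.3673 Y198.1277
G01 X66.2375 Y189.5035
G01 X80.9099 Y189.5035
G01 X92.7801 Y198.1277
G01 X97.3141 Y212.0820
M5
G00 X117.8749 Y225.2756
M3 S886
G01 X86.2563 Y204.0980 F1417
M5
G00 X59.2799 Y173.0256
M3 S886
G01 X86.6975 Y173.0256 F1417
G01 X86.6975 Y150.7319
G01 X59.2799 Y150.7319
G01 X59.2799 Y173.0256
M5
G00 X87.0793 Y185.7610
M3 S275
G01 X81.7016 Y202.3119 F3360
G01 X67.6226 Y212.5408
G01 X50.2200 Y212.5408
G01 X36.1410 Y202.3119
G01 X30.7633 Y185.7610
G01 X36.1410 Y169.2101
G01 X50.2200 Y158.9812
G01 X67.6226 Y158.9812
G01 X81.7016 Y169.2101
G01 X87.0793 Y185.7610
M5
G00 X0.0000 Y0.0000

1 u = 1 mm; y_m = 258.5683 − y.

[1] `<circle>` circle, #008000→cut S886 F1417: (97.3141,212.0820) → (92.7801,226.0363) → (80.9099,234.6605) → (66.2375,234.6605) → (54.3673,226.0363) → (49.8333,212.0820) → (54.3673,198.1277) → (66.2375,189.5035) → (80.9099,189.5035) → (92.7801,198.1277) → (97.3141,212.0820) (closed)

[2] `<line>` line segment, #008000→cut S886 F1417: (117.8749,225.2756) → (86.2563,204.0980)

[3] `<polygon>` rectangle, #008000→cut S886 F1417: (59.2799,173.0256) → (86.6975,173.0256) → (86.6975,150.7319) → (59.2799,150.7319) → (59.2799,173.0256) (closed)

[4] `<circle>` circle, #000000→engrave S275 F3360: (87.0793,185.7610) → (81.7016,202.3119) → (67.6226,212.5408) → (50.2200,212.5408) → (36.1410,202.3119) → (30.7633,185.7610) → (36.1410,169.2101) → (50.2200,158.9812) → (67.6226,158.9812) → (81.7016,169.2101) → (87.0793,185.7610) (closed)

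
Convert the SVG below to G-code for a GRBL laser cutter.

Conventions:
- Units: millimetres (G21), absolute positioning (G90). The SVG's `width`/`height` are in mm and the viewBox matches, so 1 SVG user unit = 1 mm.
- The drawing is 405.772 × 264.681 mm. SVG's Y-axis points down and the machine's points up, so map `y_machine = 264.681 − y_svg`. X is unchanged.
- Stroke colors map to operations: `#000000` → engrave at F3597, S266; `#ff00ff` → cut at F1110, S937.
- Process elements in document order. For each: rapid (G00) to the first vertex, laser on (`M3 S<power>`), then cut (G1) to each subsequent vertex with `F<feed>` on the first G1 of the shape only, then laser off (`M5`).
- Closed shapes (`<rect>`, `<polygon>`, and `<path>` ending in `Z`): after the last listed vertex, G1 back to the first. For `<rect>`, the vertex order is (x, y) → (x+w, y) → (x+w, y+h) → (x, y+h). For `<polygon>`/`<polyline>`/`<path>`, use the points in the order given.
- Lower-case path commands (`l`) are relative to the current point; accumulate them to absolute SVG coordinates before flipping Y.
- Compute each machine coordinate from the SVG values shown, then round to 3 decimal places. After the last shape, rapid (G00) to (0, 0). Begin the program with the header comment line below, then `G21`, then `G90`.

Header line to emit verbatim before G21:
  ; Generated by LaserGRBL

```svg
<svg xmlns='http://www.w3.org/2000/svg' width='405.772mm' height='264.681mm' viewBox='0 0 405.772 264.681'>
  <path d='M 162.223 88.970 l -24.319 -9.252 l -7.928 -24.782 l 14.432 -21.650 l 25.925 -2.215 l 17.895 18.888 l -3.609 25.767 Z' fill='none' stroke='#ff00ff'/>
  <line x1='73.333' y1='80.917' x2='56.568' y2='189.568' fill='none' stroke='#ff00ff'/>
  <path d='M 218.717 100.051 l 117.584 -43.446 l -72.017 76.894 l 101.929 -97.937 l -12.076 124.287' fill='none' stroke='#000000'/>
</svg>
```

viewBox `0 0 405.772 264.681` with mm width/height → 1 unit = 1 mm. Flip: y_m = 264.681 − y_svg.

**Shape 1** — `<path>` regular polygon, stroke `#ff00ff` → cut (S937, F1110). Machine vertices: (162.223,175.711) → (137.904,184.963) → (129.976,209.745) → (144.408,231.395) → (170.333,233.610) → (188.228,214.722) → (184.619,188.955) → (162.223,175.711). Closed: final G1 returns to the first vertex.

**Shape 2** — `<line>` line segment, stroke `#ff00ff` → cut (S937, F1110). Machine vertices: (73.333,183.764) → (56.568,75.113). Open path.

**Shape 3** — `<path>` open polyline, stroke `#000000` → engrave (S266, F3597). Machine vertices: (218.717,164.630) → (336.301,208.076) → (264.284,131.182) → (366.213,229.119) → (354.137,104.832). Open path.

; Generated by LaserGRBL
G21
G90
G00 X162.223 Y175.711
M3 S937
G1 X137.904 Y184.963 F1110
G1 X129.976 Y209.745
G1 X144.408 Y231.395
G1 X170.333 Y233.610
G1 X188.228 Y214.722
G1 X184.619 Y188.955
G1 X162.223 Y175.711
M5
G00 X73.333 Y183.764
M3 S937
G1 X56.568 Y75.113 F1110
M5
G00 X218.717 Y164.630
M3 S266
G1 X336.301 Y208.076 F3597
G1 X264.284 Y131.182
G1 X366.213 Y229.119
G1 X354.137 Y104.832
M5
G00 X0.000 Y0.000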